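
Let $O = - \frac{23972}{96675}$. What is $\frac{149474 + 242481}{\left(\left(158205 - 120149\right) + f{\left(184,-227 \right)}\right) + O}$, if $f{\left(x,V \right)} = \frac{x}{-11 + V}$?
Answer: $\frac{4509177705375}{437796845432} \approx 10.3$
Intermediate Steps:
$O = - \frac{23972}{96675}$ ($O = \left(-23972\right) \frac{1}{96675} = - \frac{23972}{96675} \approx -0.24796$)
$\frac{149474 + 242481}{\left(\left(158205 - 120149\right) + f{\left(184,-227 \right)}\right) + O} = \frac{149474 + 242481}{\left(\left(158205 - 120149\right) + \frac{184}{-11 - 227}\right) - \frac{23972}{96675}} = \frac{391955}{\left(38056 + \frac{184}{-238}\right) - \frac{23972}{96675}} = \frac{391955}{\left(38056 + 184 \left(- \frac{1}{238}\right)\right) - \frac{23972}{96675}} = \frac{391955}{\left(38056 - \frac{92}{119}\right) - \frac{23972}{96675}} = \frac{391955}{\frac{4528572}{119} - \frac{23972}{96675}} = \frac{391955}{\frac{437796845432}{11504325}} = 391955 \cdot \frac{11504325}{437796845432} = \frac{4509177705375}{437796845432}$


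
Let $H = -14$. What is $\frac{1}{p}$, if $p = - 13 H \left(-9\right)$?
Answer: $- \frac{1}{1638} \approx -0.0006105$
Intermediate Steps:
$p = -1638$ ($p = \left(-13\right) \left(-14\right) \left(-9\right) = 182 \left(-9\right) = -1638$)
$\frac{1}{p} = \frac{1}{-1638} = - \frac{1}{1638}$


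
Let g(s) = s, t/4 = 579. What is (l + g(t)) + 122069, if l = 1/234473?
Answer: 29164924106/234473 ≈ 1.2439e+5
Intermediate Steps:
l = 1/234473 ≈ 4.2649e-6
t = 2316 (t = 4*579 = 2316)
(l + g(t)) + 122069 = (1/234473 + 2316) + 122069 = 543039469/234473 + 122069 = 29164924106/234473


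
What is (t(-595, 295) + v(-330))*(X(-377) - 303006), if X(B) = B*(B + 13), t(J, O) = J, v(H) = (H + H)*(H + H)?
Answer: -72114258890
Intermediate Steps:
v(H) = 4*H² (v(H) = (2*H)*(2*H) = 4*H²)
X(B) = B*(13 + B)
(t(-595, 295) + v(-330))*(X(-377) - 303006) = (-595 + 4*(-330)²)*(-377*(13 - 377) - 303006) = (-595 + 4*108900)*(-377*(-364) - 303006) = (-595 + 435600)*(137228 - 303006) = 435005*(-165778) = -72114258890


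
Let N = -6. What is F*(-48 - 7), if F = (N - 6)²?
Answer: -7920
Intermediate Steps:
F = 144 (F = (-6 - 6)² = (-12)² = 144)
F*(-48 - 7) = 144*(-48 - 7) = 144*(-55) = -7920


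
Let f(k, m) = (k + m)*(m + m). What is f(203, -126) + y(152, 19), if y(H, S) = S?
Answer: -19385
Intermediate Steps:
f(k, m) = 2*m*(k + m) (f(k, m) = (k + m)*(2*m) = 2*m*(k + m))
f(203, -126) + y(152, 19) = 2*(-126)*(203 - 126) + 19 = 2*(-126)*77 + 19 = -19404 + 19 = -19385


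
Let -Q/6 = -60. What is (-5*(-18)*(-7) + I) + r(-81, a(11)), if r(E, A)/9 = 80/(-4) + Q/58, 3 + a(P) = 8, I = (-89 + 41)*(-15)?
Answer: -990/29 ≈ -34.138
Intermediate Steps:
Q = 360 (Q = -6*(-60) = 360)
I = 720 (I = -48*(-15) = 720)
a(P) = 5 (a(P) = -3 + 8 = 5)
r(E, A) = -3600/29 (r(E, A) = 9*(80/(-4) + 360/58) = 9*(80*(-¼) + 360*(1/58)) = 9*(-20 + 180/29) = 9*(-400/29) = -3600/29)
(-5*(-18)*(-7) + I) + r(-81, a(11)) = (-5*(-18)*(-7) + 720) - 3600/29 = (90*(-7) + 720) - 3600/29 = (-630 + 720) - 3600/29 = 90 - 3600/29 = -990/29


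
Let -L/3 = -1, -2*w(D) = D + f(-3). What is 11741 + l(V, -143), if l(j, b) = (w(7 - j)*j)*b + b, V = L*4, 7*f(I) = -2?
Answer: 49440/7 ≈ 7062.9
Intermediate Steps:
f(I) = -2/7 (f(I) = (⅐)*(-2) = -2/7)
w(D) = ⅐ - D/2 (w(D) = -(D - 2/7)/2 = -(-2/7 + D)/2 = ⅐ - D/2)
L = 3 (L = -3*(-1) = 3)
V = 12 (V = 3*4 = 12)
l(j, b) = b + b*j*(-47/14 + j/2) (l(j, b) = ((⅐ - (7 - j)/2)*j)*b + b = ((⅐ + (-7/2 + j/2))*j)*b + b = ((-47/14 + j/2)*j)*b + b = (j*(-47/14 + j/2))*b + b = b*j*(-47/14 + j/2) + b = b + b*j*(-47/14 + j/2))
11741 + l(V, -143) = 11741 + (1/14)*(-143)*(14 + 12*(-47 + 7*12)) = 11741 + (1/14)*(-143)*(14 + 12*(-47 + 84)) = 11741 + (1/14)*(-143)*(14 + 12*37) = 11741 + (1/14)*(-143)*(14 + 444) = 11741 + (1/14)*(-143)*458 = 11741 - 32747/7 = 49440/7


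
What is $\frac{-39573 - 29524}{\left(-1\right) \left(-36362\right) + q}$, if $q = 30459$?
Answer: $- \frac{69097}{66821} \approx -1.0341$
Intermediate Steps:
$\frac{-39573 - 29524}{\left(-1\right) \left(-36362\right) + q} = \frac{-39573 - 29524}{\left(-1\right) \left(-36362\right) + 30459} = - \frac{69097}{36362 + 30459} = - \frac{69097}{66821}$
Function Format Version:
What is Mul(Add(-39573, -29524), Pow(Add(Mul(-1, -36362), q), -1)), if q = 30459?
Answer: Rational(-69097, 66821) ≈ -1.0341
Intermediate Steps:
Mul(Add(-39573, -29524), Pow(Add(Mul(-1, -36362), q), -1)) = Mul(Add(-39573, -29524), Pow(Add(Mul(-1, -36362), 30459), -1)) = Mul(-69097, Pow(Add(36362, 30459), -1)) = Mul(-69097, Pow(66821, -1)) = Mul(-69097, Rational(1, 66821)) = Rational(-69097, 66821)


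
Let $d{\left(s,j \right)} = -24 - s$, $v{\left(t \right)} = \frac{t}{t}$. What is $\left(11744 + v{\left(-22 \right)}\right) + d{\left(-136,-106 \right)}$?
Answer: $11857$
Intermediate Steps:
$v{\left(t \right)} = 1$
$\left(11744 + v{\left(-22 \right)}\right) + d{\left(-136,-106 \right)} = \left(11744 + 1\right) - -112 = 11745 + \left(-24 + 136\right) = 11745 + 112 = 11857$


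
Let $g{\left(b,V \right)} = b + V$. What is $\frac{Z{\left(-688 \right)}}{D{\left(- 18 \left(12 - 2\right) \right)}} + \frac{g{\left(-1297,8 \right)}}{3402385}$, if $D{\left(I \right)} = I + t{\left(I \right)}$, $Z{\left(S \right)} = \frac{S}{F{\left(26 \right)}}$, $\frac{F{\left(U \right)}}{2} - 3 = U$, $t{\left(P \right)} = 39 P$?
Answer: $\frac{22531931}{17760449700} \approx 0.0012687$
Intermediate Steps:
$F{\left(U \right)} = 6 + 2 U$
$Z{\left(S \right)} = \frac{S}{58}$ ($Z{\left(S \right)} = \frac{S}{6 + 2 \cdot 26} = \frac{S}{6 + 52} = \frac{S}{58}$)
$g{\left(b,V \right)} = V + b$
$D{\left(I \right)} = 40 I$ ($D{\left(I \right)} = I + 39 I = 40 I$)
$\frac{Z{\left(-688 \right)}}{D{\left(- 18 \left(12 - 2\right) \right)}} + \frac{g{\left(-1297,8 \right)}}{3402385} = \frac{\frac{1}{58} \left(-688\right)}{40 \left(- 18 \left(12 - 2\right)\right)} + \frac{8 - 1297}{3402385} = - \frac{344}{29 \cdot 40 \left(\left(-18\right) 10\right)} - \frac{1289}{3402385} = - \frac{344}{29 \cdot 40 \left(-180\right)} - \frac{1289}{3402385} = - \frac{344}{29 \left(-7200\right)} - \frac{1289}{3402385} = \left(- \frac{344}{29}\right) \left(- \frac{1}{7200}\right) - \frac{1289}{3402385} = \frac{43}{26100} - \frac{1289}{3402385} = \frac{22531931}{17760449700}$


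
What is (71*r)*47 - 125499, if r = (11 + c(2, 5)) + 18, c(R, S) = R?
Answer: -22052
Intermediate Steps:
r = 31 (r = (11 + 2) + 18 = 13 + 18 = 31)
(71*r)*47 - 125499 = (71*31)*47 - 125499 = 2201*47 - 125499 = 103447 - 125499 = -22052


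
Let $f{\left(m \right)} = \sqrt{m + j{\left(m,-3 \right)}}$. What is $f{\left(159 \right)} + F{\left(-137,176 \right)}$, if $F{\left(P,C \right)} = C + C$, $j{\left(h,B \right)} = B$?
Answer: $352 + 2 \sqrt{39} \approx 364.49$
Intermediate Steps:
$F{\left(P,C \right)} = 2 C$
$f{\left(m \right)} = \sqrt{-3 + m}$ ($f{\left(m \right)} = \sqrt{m - 3} = \sqrt{-3 + m}$)
$f{\left(159 \right)} + F{\left(-137,176 \right)} = \sqrt{-3 + 159} + 2 \cdot 176 = \sqrt{156} + 352 = 2 \sqrt{39} + 352 = 352 + 2 \sqrt{39}$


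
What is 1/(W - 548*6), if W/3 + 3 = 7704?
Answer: 1/19815 ≈ 5.0467e-5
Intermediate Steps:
W = 23103 (W = -9 + 3*7704 = -9 + 23112 = 23103)
1/(W - 548*6) = 1/(23103 - 548*6) = 1/(23103 - 3288) = 1/19815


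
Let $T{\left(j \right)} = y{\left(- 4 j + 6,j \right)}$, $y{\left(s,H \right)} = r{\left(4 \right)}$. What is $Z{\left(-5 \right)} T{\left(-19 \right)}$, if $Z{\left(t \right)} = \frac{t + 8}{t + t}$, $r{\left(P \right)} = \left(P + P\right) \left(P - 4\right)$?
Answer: $0$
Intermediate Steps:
$r{\left(P \right)} = 2 P \left(-4 + P\right)$
$Z{\left(t \right)} = \frac{8 + t}{2 t}$
$y{\left(s,H \right)} = 0$ ($y{\left(s,H \right)} = 2 \cdot 4 \left(-4 + 4\right) = 2 \cdot 4 \cdot 0 = 0$)
$T{\left(j \right)} = 0$
$Z{\left(-5 \right)} T{\left(-19 \right)} = \frac{8 - 5}{2 \left(-5\right)} 0 = \frac{1}{2} \left(- \frac{1}{5}\right) 3 \cdot 0 = \left(- \frac{3}{10}\right) 0 = 0$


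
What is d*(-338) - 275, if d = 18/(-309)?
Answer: -26297/103 ≈ -255.31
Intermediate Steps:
d = -6/103 (d = 18*(-1/309) = -6/103 ≈ -0.058252)
d*(-338) - 275 = -6/103*(-338) - 275 = 2028/103 - 275 = -26297/103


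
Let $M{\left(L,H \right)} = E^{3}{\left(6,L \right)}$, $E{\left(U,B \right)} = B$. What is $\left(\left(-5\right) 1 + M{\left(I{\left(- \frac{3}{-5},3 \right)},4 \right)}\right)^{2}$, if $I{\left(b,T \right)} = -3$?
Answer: $1024$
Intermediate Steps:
$M{\left(L,H \right)} = L^{3}$
$\left(\left(-5\right) 1 + M{\left(I{\left(- \frac{3}{-5},3 \right)},4 \right)}\right)^{2} = \left(\left(-5\right) 1 + \left(-3\right)^{3}\right)^{2} = \left(-5 - 27\right)^{2} = \left(-32\right)^{2} = 1024$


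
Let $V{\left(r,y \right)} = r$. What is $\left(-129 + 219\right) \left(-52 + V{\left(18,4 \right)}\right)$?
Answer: $-3060$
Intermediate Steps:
$\left(-129 + 219\right) \left(-52 + V{\left(18,4 \right)}\right) = \left(-129 + 219\right) \left(-52 + 18\right) = 90 \left(-34\right) = -3060$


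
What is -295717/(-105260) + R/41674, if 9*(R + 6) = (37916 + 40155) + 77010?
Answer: 63615767171/19739723580 ≈ 3.2227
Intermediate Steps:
R = 155027/9 (R = -6 + ((37916 + 40155) + 77010)/9 = -6 + (78071 + 77010)/9 = -6 + (⅑)*155081 = -6 + 155081/9 = 155027/9 ≈ 17225.)
-295717/(-105260) + R/41674 = -295717/(-105260) + (155027/9)/41674 = -295717*(-1/105260) + (155027/9)*(1/41674) = 295717/105260 + 155027/375066 = 63615767171/19739723580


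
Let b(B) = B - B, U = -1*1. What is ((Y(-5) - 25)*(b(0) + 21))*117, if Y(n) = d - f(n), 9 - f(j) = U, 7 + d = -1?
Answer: -105651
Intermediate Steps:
d = -8 (d = -7 - 1 = -8)
U = -1
f(j) = 10 (f(j) = 9 - 1*(-1) = 9 + 1 = 10)
Y(n) = -18 (Y(n) = -8 - 1*10 = -8 - 10 = -18)
b(B) = 0
((Y(-5) - 25)*(b(0) + 21))*117 = ((-18 - 25)*(0 + 21))*117 = -43*21*117 = -903*117 = -105651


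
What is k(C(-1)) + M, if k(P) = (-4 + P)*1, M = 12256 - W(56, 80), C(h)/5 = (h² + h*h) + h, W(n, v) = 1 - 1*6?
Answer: 12262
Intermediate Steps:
W(n, v) = -5 (W(n, v) = 1 - 6 = -5)
C(h) = 5*h + 10*h² (C(h) = 5*((h² + h*h) + h) = 5*((h² + h²) + h) = 5*(2*h² + h) = 5*(h + 2*h²) = 5*h + 10*h²)
M = 12261 (M = 12256 - 1*(-5) = 12256 + 5 = 12261)
k(P) = -4 + P
k(C(-1)) + M = (-4 + 5*(-1)*(1 + 2*(-1))) + 12261 = (-4 + 5*(-1)*(1 - 2)) + 12261 = (-4 + 5*(-1)*(-1)) + 12261 = (-4 + 5) + 12261 = 1 + 12261 = 12262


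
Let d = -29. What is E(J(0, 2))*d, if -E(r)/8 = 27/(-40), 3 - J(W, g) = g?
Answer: -783/5 ≈ -156.60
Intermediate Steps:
J(W, g) = 3 - g
E(r) = 27/5 (E(r) = -216/(-40) = -216*(-1)/40 = -8*(-27/40) = 27/5)
E(J(0, 2))*d = (27/5)*(-29) = -783/5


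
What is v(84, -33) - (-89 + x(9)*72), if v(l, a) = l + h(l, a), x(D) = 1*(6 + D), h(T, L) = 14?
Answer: -893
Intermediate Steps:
x(D) = 6 + D
v(l, a) = 14 + l (v(l, a) = l + 14 = 14 + l)
v(84, -33) - (-89 + x(9)*72) = (14 + 84) - (-89 + (6 + 9)*72) = 98 - (-89 + 15*72) = 98 - (-89 + 1080) = 98 - 1*991 = 98 - 991 = -893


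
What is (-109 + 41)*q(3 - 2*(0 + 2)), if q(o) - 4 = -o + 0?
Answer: -340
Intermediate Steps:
q(o) = 4 - o (q(o) = 4 + (-o + 0) = 4 - o)
(-109 + 41)*q(3 - 2*(0 + 2)) = (-109 + 41)*(4 - (3 - 2*(0 + 2))) = -68*(4 - (3 - 2*2)) = -68*(4 - (3 - 4)) = -68*(4 - 1*(-1)) = -68*(4 + 1) = -68*5 = -340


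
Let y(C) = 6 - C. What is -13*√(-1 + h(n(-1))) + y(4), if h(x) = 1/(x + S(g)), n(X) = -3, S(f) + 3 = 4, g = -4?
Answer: 2 - 13*I*√6/2 ≈ 2.0 - 15.922*I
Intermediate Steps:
S(f) = 1 (S(f) = -3 + 4 = 1)
h(x) = 1/(1 + x) (h(x) = 1/(x + 1) = 1/(1 + x))
-13*√(-1 + h(n(-1))) + y(4) = -13*√(-1 + 1/(1 - 3)) + (6 - 1*4) = -13*√(-1 + 1/(-2)) + (6 - 4) = -13*√(-1 - ½) + 2 = -13*I*√6/2 + 2 = 2 - 13*I*√6/2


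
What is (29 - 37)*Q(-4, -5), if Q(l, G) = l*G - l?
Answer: -192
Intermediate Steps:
Q(l, G) = -l + G*l (Q(l, G) = G*l - l = -l + G*l)
(29 - 37)*Q(-4, -5) = (29 - 37)*(-4*(-1 - 5)) = -(-32)*(-6) = -8*24 = -192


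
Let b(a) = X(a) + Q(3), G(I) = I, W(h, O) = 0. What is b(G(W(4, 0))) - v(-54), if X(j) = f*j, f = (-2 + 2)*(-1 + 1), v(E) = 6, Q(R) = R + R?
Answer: 0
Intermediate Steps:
Q(R) = 2*R
f = 0 (f = 0*0 = 0)
X(j) = 0 (X(j) = 0*j = 0)
b(a) = 6 (b(a) = 0 + 2*3 = 0 + 6 = 6)
b(G(W(4, 0))) - v(-54) = 6 - 1*6 = 6 - 6 = 0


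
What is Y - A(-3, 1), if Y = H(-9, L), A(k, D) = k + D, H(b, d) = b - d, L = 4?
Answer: -11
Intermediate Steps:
A(k, D) = D + k
Y = -13 (Y = -9 - 1*4 = -9 - 4 = -13)
Y - A(-3, 1) = -13 - (1 - 3) = -13 - 1*(-2) = -13 + 2 = -11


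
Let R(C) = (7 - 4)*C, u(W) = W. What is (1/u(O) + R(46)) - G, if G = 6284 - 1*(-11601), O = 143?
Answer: -2537820/143 ≈ -17747.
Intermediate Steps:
G = 17885 (G = 6284 + 11601 = 17885)
R(C) = 3*C
(1/u(O) + R(46)) - G = (1/143 + 3*46) - 1*17885 = (1/143 + 138) - 17885 = 19735/143 - 17885 = -2537820/143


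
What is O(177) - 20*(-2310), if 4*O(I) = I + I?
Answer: 92577/2 ≈ 46289.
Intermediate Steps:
O(I) = I/2 (O(I) = (I + I)/4 = (2*I)/4 = I/2)
O(177) - 20*(-2310) = (1/2)*177 - 20*(-2310) = 177/2 + 46200 = 92577/2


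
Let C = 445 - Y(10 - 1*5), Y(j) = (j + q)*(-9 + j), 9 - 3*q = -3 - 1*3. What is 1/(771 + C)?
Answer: 1/1256 ≈ 0.00079618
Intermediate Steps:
q = 5 (q = 3 - (-3 - 1*3)/3 = 3 - (-3 - 3)/3 = 3 - ⅓*(-6) = 3 + 2 = 5)
Y(j) = (-9 + j)*(5 + j) (Y(j) = (j + 5)*(-9 + j) = (5 + j)*(-9 + j) = (-9 + j)*(5 + j))
C = 485 (C = 445 - (-45 + (10 - 1*5)² - 4*(10 - 1*5)) = 445 - (-45 + (10 - 5)² - 4*(10 - 5)) = 445 - (-45 + 5² - 4*5) = 445 - (-45 + 25 - 20) = 445 - 1*(-40) = 445 + 40 = 485)
1/(771 + C) = 1/(771 + 485) = 1/1256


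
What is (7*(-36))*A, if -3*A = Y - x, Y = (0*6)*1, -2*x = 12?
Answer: 504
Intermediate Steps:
x = -6 (x = -½*12 = -6)
Y = 0 (Y = 0*1 = 0)
A = -2 (A = -(0 - 1*(-6))/3 = -(0 + 6)/3 = -⅓*6 = -2)
(7*(-36))*A = (7*(-36))*(-2) = -252*(-2) = 504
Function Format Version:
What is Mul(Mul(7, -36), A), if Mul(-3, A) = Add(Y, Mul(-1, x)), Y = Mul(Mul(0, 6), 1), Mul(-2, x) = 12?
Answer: 504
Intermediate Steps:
x = -6 (x = Mul(Rational(-1, 2), 12) = -6)
Y = 0 (Y = Mul(0, 1) = 0)
A = -2 (A = Mul(Rational(-1, 3), Add(0, Mul(-1, -6))) = Mul(Rational(-1, 3), Add(0, 6)) = Mul(Rational(-1, 3), 6) = -2)
Mul(Mul(7, -36), A) = Mul(Mul(7, -36), -2) = Mul(-252, -2) = 504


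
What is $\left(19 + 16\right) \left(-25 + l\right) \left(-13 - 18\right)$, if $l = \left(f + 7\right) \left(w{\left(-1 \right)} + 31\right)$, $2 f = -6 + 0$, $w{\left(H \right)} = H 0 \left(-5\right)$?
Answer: $-107415$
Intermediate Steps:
$w{\left(H \right)} = 0$ ($w{\left(H \right)} = 0 \left(-5\right) = 0$)
$f = -3$ ($f = \frac{-6 + 0}{2} = \frac{1}{2} \left(-6\right) = -3$)
$l = 124$ ($l = \left(-3 + 7\right) \left(0 + 31\right) = 4 \cdot 31 = 124$)
$\left(19 + 16\right) \left(-25 + l\right) \left(-13 - 18\right) = \left(19 + 16\right) \left(-25 + 124\right) \left(-13 - 18\right) = 35 \cdot 99 \left(-31\right) = 3465 \left(-31\right) = -107415$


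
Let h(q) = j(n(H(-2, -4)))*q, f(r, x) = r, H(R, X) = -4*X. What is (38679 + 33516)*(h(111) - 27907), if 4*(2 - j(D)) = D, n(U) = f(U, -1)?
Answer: -2030773155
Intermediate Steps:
n(U) = U
j(D) = 2 - D/4
h(q) = -2*q (h(q) = (2 - (-1)*(-4))*q = (2 - 1/4*16)*q = (2 - 4)*q = -2*q)
(38679 + 33516)*(h(111) - 27907) = (38679 + 33516)*(-2*111 - 27907) = 72195*(-222 - 27907) = 72195*(-28129) = -2030773155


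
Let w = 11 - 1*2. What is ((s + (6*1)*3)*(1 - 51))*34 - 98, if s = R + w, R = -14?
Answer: -22198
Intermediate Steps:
w = 9 (w = 11 - 2 = 9)
s = -5 (s = -14 + 9 = -5)
((s + (6*1)*3)*(1 - 51))*34 - 98 = ((-5 + (6*1)*3)*(1 - 51))*34 - 98 = ((-5 + 6*3)*(-50))*34 - 98 = ((-5 + 18)*(-50))*34 - 98 = (13*(-50))*34 - 98 = -650*34 - 98 = -22100 - 98 = -22198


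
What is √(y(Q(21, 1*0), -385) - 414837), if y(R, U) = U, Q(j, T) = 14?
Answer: I*√415222 ≈ 644.38*I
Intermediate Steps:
√(y(Q(21, 1*0), -385) - 414837) = √(-385 - 414837) = √(-415222) = I*√415222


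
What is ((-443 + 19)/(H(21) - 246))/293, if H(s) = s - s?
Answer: 212/36039 ≈ 0.0058825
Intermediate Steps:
H(s) = 0
((-443 + 19)/(H(21) - 246))/293 = ((-443 + 19)/(0 - 246))/293 = -424/(-246)*(1/293) = -424*(-1/246)*(1/293) = (212/123)*(1/293) = 212/36039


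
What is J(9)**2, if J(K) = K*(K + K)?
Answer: 26244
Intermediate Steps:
J(K) = 2*K**2 (J(K) = K*(2*K) = 2*K**2)
J(9)**2 = (2*9**2)**2 = (2*81)**2 = 162**2 = 26244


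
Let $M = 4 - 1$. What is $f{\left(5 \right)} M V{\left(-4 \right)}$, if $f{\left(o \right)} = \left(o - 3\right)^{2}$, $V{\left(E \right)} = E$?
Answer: $-48$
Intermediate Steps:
$f{\left(o \right)} = \left(-3 + o\right)^{2}$
$M = 3$ ($M = 4 - 1 = 3$)
$f{\left(5 \right)} M V{\left(-4 \right)} = \left(-3 + 5\right)^{2} \cdot 3 \left(-4\right) = 2^{2} \cdot 3 \left(-4\right) = 4 \cdot 3 \left(-4\right) = 12 \left(-4\right) = -48$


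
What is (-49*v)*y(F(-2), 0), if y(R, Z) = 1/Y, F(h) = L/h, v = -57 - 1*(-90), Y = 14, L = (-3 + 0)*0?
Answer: -231/2 ≈ -115.50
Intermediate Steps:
L = 0 (L = -3*0 = 0)
v = 33 (v = -57 + 90 = 33)
F(h) = 0 (F(h) = 0/h = 0)
y(R, Z) = 1/14
(-49*v)*y(F(-2), 0) = -49*33*(1/14) = -1617*1/14 = -231/2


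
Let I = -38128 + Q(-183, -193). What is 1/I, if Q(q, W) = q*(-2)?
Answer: -1/37762 ≈ -2.6482e-5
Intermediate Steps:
Q(q, W) = -2*q
I = -37762 (I = -38128 - 2*(-183) = -38128 + 366 = -37762)
1/I = 1/(-37762) = -1/37762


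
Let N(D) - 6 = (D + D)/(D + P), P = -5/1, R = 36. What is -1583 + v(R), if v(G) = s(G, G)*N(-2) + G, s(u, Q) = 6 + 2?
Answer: -10461/7 ≈ -1494.4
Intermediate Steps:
P = -5 (P = -5*1 = -5)
s(u, Q) = 8
N(D) = 6 + 2*D/(-5 + D) (N(D) = 6 + (D + D)/(D - 5) = 6 + (2*D)/(-5 + D) = 6 + 2*D/(-5 + D))
v(G) = 368/7 + G (v(G) = 8*(2*(-15 + 4*(-2))/(-5 - 2)) + G = 8*(2*(-15 - 8)/(-7)) + G = 8*(2*(-⅐)*(-23)) + G = 8*(46/7) + G = 368/7 + G)
-1583 + v(R) = -1583 + (368/7 + 36) = -1583 + 620/7 = -10461/7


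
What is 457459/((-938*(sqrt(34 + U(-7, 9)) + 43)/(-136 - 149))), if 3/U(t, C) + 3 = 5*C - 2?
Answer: 37374400300/11349331 - 43458605*sqrt(13630)/11349331 ≈ 2846.0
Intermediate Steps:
U(t, C) = 3/(-5 + 5*C) (U(t, C) = 3/(-3 + (5*C - 2)) = 3/(-3 + (-2 + 5*C)) = 3/(-5 + 5*C))
457459/((-938*(sqrt(34 + U(-7, 9)) + 43)/(-136 - 149))) = 457459/((-938*(sqrt(34 + 3/(5*(-1 + 9))) + 43)/(-136 - 149))) = 457459/((-938*(sqrt(34 + (3/5)/8) + 43)/(-285))) = 457459/((-938*(sqrt(34 + (3/5)*(1/8)) + 43)*(-1)/285)) = 457459/((-938*(sqrt(34 + 3/40) + 43)*(-1)/285)) = 457459/((-938*(sqrt(1363/40) + 43)*(-1)/285)) = 457459/((-938*(sqrt(13630)/20 + 43)*(-1)/285)) = 457459/((-938*(43 + sqrt(13630)/20)*(-1)/285)) = 457459/((-938*(-43/285 - sqrt(13630)/5700))) = 457459/(40334/285 + 469*sqrt(13630)/2850)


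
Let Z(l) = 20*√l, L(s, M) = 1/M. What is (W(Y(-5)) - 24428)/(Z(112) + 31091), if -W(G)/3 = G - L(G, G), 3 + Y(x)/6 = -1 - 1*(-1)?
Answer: -4546903295/5799632886 + 5849800*√7/2899816443 ≈ -0.77866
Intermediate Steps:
Y(x) = -18 (Y(x) = -18 + 6*(-1 - 1*(-1)) = -18 + 6*(-1 + 1) = -18 + 6*0 = -18 + 0 = -18)
W(G) = -3*G + 3/G (W(G) = -3*(G - 1/G) = -3*G + 3/G)
(W(Y(-5)) - 24428)/(Z(112) + 31091) = ((-3*(-18) + 3/(-18)) - 24428)/(20*√112 + 31091) = ((54 + 3*(-1/18)) - 24428)/(20*(4*√7) + 31091) = ((54 - ⅙) - 24428)/(80*√7 + 31091) = (323/6 - 24428)/(31091 + 80*√7) = -146245/(6*(31091 + 80*√7))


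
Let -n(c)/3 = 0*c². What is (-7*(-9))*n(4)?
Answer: 0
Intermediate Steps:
n(c) = 0 (n(c) = -0*c² = -3*0 = 0)
(-7*(-9))*n(4) = -7*(-9)*0 = 63*0 = 0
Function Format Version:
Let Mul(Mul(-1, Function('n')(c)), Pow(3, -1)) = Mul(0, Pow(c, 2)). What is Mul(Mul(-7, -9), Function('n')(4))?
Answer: 0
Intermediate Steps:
Function('n')(c) = 0 (Function('n')(c) = Mul(-3, Mul(0, Pow(c, 2))) = Mul(-3, 0) = 0)
Mul(Mul(-7, -9), Function('n')(4)) = Mul(Mul(-7, -9), 0) = Mul(63, 0) = 0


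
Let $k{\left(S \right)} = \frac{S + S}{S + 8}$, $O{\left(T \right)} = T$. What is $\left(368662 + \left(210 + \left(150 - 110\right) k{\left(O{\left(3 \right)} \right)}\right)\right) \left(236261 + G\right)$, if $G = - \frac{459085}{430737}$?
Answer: $\frac{412948906343370304}{4738107} \approx 8.7155 \cdot 10^{10}$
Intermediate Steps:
$k{\left(S \right)} = \frac{2 S}{8 + S}$
$G = - \frac{459085}{430737}$ ($G = \left(-459085\right) \frac{1}{430737} = - \frac{459085}{430737} \approx -1.0658$)
$\left(368662 + \left(210 + \left(150 - 110\right) k{\left(O{\left(3 \right)} \right)}\right)\right) \left(236261 + G\right) = \left(368662 + \left(210 + \left(150 - 110\right) 2 \cdot 3 \frac{1}{8 + 3}\right)\right) \left(236261 - \frac{459085}{430737}\right) = \left(368662 + \left(210 + 40 \cdot 2 \cdot 3 \cdot \frac{1}{11}\right)\right) \frac{101765895272}{430737} = \left(368662 + \left(210 + 40 \cdot \frac{6}{11}\right)\right) \frac{101765895272}{430737} = \left(368662 + \left(210 + \frac{240}{11}\right)\right) \frac{101765895272}{430737} = \left(368662 + \frac{2550}{11}\right) \frac{101765895272}{430737} = \frac{4057832}{11} \cdot \frac{101765895272}{430737} = \frac{412948906343370304}{4738107}$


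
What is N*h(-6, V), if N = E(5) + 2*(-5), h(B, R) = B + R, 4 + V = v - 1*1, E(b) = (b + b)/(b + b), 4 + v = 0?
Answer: 135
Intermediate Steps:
v = -4 (v = -4 + 0 = -4)
E(b) = 1 (E(b) = (2*b)/((2*b)) = (2*b)*(1/(2*b)) = 1)
V = -9 (V = -4 + (-4 - 1*1) = -4 + (-4 - 1) = -4 - 5 = -9)
N = -9 (N = 1 + 2*(-5) = 1 - 10 = -9)
N*h(-6, V) = -9*(-6 - 9) = -9*(-15) = 135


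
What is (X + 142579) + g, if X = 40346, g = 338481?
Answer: 521406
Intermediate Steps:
(X + 142579) + g = (40346 + 142579) + 338481 = 182925 + 338481 = 521406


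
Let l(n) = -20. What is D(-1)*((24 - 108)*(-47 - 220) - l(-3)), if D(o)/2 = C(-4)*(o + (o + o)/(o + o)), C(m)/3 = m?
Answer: 0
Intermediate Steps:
C(m) = 3*m
D(o) = -24 - 24*o (D(o) = 2*((3*(-4))*(o + (o + o)/(o + o))) = 2*(-12*(o + (2*o)/((2*o)))) = 2*(-12*(o + (2*o)*(1/(2*o)))) = 2*(-12*(o + 1)) = 2*(-12*(1 + o)) = 2*(-12 - 12*o) = -24 - 24*o)
D(-1)*((24 - 108)*(-47 - 220) - l(-3)) = (-24 - 24*(-1))*((24 - 108)*(-47 - 220) - 1*(-20)) = (-24 + 24)*(-84*(-267) + 20) = 0*(22428 + 20) = 0*22448 = 0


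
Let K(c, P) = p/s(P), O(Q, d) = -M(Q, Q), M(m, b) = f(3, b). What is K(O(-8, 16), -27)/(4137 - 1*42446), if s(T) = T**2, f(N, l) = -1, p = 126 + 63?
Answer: -7/1034343 ≈ -6.7676e-6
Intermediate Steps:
p = 189
M(m, b) = -1
O(Q, d) = 1 (O(Q, d) = -1*(-1) = 1)
K(c, P) = 189/P**2 (K(c, P) = 189/(P**2) = 189/P**2)
K(O(-8, 16), -27)/(4137 - 1*42446) = (189/(-27)**2)/(4137 - 1*42446) = (189*(1/729))/(4137 - 42446) = (7/27)/(-38309) = (7/27)*(-1/38309) = -7/1034343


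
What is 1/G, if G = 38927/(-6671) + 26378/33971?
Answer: -32374363/163774497 ≈ -0.19768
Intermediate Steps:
G = -163774497/32374363 (G = 38927*(-1/6671) + 26378*(1/33971) = -5561/953 + 26378/33971 = -163774497/32374363 ≈ -5.0588)
1/G = 1/(-163774497/32374363) = -32374363/163774497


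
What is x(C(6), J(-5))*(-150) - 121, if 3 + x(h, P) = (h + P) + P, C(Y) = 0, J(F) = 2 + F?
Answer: 1229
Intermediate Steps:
x(h, P) = -3 + h + 2*P (x(h, P) = -3 + ((h + P) + P) = -3 + ((P + h) + P) = -3 + (h + 2*P) = -3 + h + 2*P)
x(C(6), J(-5))*(-150) - 121 = (-3 + 0 + 2*(2 - 5))*(-150) - 121 = (-3 + 0 + 2*(-3))*(-150) - 121 = (-3 + 0 - 6)*(-150) - 121 = -9*(-150) - 121 = 1350 - 121 = 1229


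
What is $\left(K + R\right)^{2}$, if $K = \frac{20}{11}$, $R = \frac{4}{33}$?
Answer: $\frac{4096}{1089} \approx 3.7612$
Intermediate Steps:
$R = \frac{4}{33}$ ($R = 4 \cdot \frac{1}{33} = \frac{4}{33} \approx 0.12121$)
$K = \frac{20}{11}$ ($K = 20 \cdot \frac{1}{11} = \frac{20}{11} \approx 1.8182$)
$\left(K + R\right)^{2} = \left(\frac{20}{11} + \frac{4}{33}\right)^{2} = \left(\frac{64}{33}\right)^{2} = \frac{4096}{1089}$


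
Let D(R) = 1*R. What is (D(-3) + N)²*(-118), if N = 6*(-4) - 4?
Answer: -113398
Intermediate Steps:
N = -28 (N = -24 - 4 = -28)
D(R) = R
(D(-3) + N)²*(-118) = (-3 - 28)²*(-118) = (-31)²*(-118) = 961*(-118) = -113398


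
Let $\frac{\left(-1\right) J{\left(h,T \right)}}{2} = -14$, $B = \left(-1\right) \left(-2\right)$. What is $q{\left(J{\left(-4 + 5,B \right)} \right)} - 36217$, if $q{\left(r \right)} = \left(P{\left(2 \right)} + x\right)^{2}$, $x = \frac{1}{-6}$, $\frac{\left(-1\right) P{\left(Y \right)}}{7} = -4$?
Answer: $- \frac{1275923}{36} \approx -35442.0$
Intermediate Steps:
$P{\left(Y \right)} = 28$ ($P{\left(Y \right)} = \left(-7\right) \left(-4\right) = 28$)
$x = - \frac{1}{6} \approx -0.16667$
$B = 2$
$J{\left(h,T \right)} = 28$ ($J{\left(h,T \right)} = \left(-2\right) \left(-14\right) = 28$)
$q{\left(r \right)} = \frac{27889}{36}$ ($q{\left(r \right)} = \left(28 - \frac{1}{6}\right)^{2} = \left(\frac{167}{6}\right)^{2} = \frac{27889}{36}$)
$q{\left(J{\left(-4 + 5,B \right)} \right)} - 36217 = \frac{27889}{36} - 36217 = - \frac{1275923}{36}$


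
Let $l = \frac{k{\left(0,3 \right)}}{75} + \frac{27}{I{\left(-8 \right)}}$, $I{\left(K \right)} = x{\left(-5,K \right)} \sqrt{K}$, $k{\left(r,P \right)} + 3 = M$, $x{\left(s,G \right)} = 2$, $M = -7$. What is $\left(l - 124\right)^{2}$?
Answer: $\frac{110781383}{7200} + \frac{8379 i \sqrt{2}}{10} \approx 15386.0 + 1185.0 i$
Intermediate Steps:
$k{\left(r,P \right)} = -10$ ($k{\left(r,P \right)} = -3 - 7 = -10$)
$I{\left(K \right)} = 2 \sqrt{K}$
$l = - \frac{2}{15} - \frac{27 i \sqrt{2}}{8}$ ($l = - \frac{10}{75} + \frac{27}{2 \sqrt{-8}} = \left(-10\right) \frac{1}{75} + \frac{27}{2 \cdot 2 i \sqrt{2}} = - \frac{2}{15} + \frac{27}{4 i \sqrt{2}} = - \frac{2}{15} + 27 \left(- \frac{i \sqrt{2}}{8}\right) = - \frac{2}{15} - \frac{27 i \sqrt{2}}{8} \approx -0.13333 - 4.773 i$)
$\left(l - 124\right)^{2} = \left(\left(- \frac{2}{15} - \frac{27 i \sqrt{2}}{8}\right) - 124\right)^{2} = \left(- \frac{1862}{15} - \frac{27 i \sqrt{2}}{8}\right)^{2}$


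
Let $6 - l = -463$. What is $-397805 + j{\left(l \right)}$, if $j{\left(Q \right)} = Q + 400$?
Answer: $-396936$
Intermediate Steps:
$l = 469$ ($l = 6 - -463 = 6 + 463 = 469$)
$j{\left(Q \right)} = 400 + Q$
$-397805 + j{\left(l \right)} = -397805 + \left(400 + 469\right) = -397805 + 869 = -396936$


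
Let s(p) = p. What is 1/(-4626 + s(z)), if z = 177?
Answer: -1/4449 ≈ -0.00022477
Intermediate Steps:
1/(-4626 + s(z)) = 1/(-4626 + 177) = 1/(-4449) = -1/4449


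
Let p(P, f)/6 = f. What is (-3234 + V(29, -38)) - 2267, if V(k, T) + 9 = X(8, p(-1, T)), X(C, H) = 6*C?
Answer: -5462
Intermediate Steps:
p(P, f) = 6*f
V(k, T) = 39 (V(k, T) = -9 + 6*8 = -9 + 48 = 39)
(-3234 + V(29, -38)) - 2267 = (-3234 + 39) - 2267 = -3195 - 2267 = -5462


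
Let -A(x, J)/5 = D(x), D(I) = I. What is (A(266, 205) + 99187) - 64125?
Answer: 33732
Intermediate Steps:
A(x, J) = -5*x
(A(266, 205) + 99187) - 64125 = (-5*266 + 99187) - 64125 = (-1330 + 99187) - 64125 = 97857 - 64125 = 33732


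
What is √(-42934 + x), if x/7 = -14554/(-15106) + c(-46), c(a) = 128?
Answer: 5*I*√1957380451/1079 ≈ 205.02*I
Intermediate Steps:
x = 974061/1079 (x = 7*(-14554/(-15106) + 128) = 7*(-14554*(-1/15106) + 128) = 7*(7277/7553 + 128) = 7*(974061/7553) = 974061/1079 ≈ 902.74)
√(-42934 + x) = √(-42934 + 974061/1079) = √(-45351725/1079) = 5*I*√1957380451/1079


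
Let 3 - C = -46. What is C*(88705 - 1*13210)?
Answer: 3699255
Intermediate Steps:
C = 49 (C = 3 - 1*(-46) = 3 + 46 = 49)
C*(88705 - 1*13210) = 49*(88705 - 1*13210) = 49*(88705 - 13210) = 49*75495 = 3699255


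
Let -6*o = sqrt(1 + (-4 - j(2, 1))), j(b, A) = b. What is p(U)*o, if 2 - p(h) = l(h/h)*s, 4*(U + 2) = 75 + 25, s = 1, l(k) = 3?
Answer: I*sqrt(5)/6 ≈ 0.37268*I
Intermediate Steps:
U = 23 (U = -2 + (75 + 25)/4 = -2 + (1/4)*100 = -2 + 25 = 23)
o = -I*sqrt(5)/6 (o = -sqrt(1 + (-4 - 1*2))/6 = -sqrt(1 + (-4 - 2))/6 = -sqrt(1 - 6)/6 = -I*sqrt(5)/6 ≈ -0.37268*I)
p(h) = -1 (p(h) = 2 - 3 = -1)
p(U)*o = -(-1)*I*sqrt(5)/6 = I*sqrt(5)/6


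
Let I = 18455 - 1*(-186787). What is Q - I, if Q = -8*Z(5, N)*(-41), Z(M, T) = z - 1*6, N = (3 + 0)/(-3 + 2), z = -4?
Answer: -208522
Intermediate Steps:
N = -3 (N = 3/(-1) = 3*(-1) = -3)
Z(M, T) = -10 (Z(M, T) = -4 - 1*6 = -4 - 6 = -10)
I = 205242 (I = 18455 + 186787 = 205242)
Q = -3280 (Q = -8*(-10)*(-41) = 80*(-41) = -3280)
Q - I = -3280 - 1*205242 = -3280 - 205242 = -208522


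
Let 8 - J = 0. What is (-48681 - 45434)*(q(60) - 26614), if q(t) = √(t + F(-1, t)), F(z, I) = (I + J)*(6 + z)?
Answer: 2502894310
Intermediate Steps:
J = 8 (J = 8 - 1*0 = 8 + 0 = 8)
F(z, I) = (6 + z)*(8 + I) (F(z, I) = (I + 8)*(6 + z) = (8 + I)*(6 + z) = (6 + z)*(8 + I))
q(t) = √(40 + 6*t) (q(t) = √(t + (48 + 6*t + 8*(-1) + t*(-1))) = √(t + (48 + 6*t - 8 - t)) = √(t + (40 + 5*t)) = √(40 + 6*t))
(-48681 - 45434)*(q(60) - 26614) = (-48681 - 45434)*(√(40 + 6*60) - 26614) = -94115*(√(40 + 360) - 26614) = -94115*(√400 - 26614) = -94115*(20 - 26614) = -94115*(-26594) = 2502894310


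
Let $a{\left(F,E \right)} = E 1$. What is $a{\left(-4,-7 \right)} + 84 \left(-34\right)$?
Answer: $-2863$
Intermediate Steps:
$a{\left(F,E \right)} = E$
$a{\left(-4,-7 \right)} + 84 \left(-34\right) = -7 + 84 \left(-34\right) = -7 - 2856 = -2863$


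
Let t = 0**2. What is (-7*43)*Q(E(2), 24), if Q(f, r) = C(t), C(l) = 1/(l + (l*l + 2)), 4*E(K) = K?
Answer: -301/2 ≈ -150.50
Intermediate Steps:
t = 0
E(K) = K/4
C(l) = 1/(2 + l + l**2) (C(l) = 1/(l + (l**2 + 2)) = 1/(l + (2 + l**2)) = 1/(2 + l + l**2))
Q(f, r) = 1/2 (Q(f, r) = 1/(2 + 0 + 0**2) = 1/(2 + 0 + 0) = 1/2)
(-7*43)*Q(E(2), 24) = -7*43*(1/2) = -301*1/2 = -301/2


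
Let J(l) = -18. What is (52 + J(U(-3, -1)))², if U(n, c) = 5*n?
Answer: 1156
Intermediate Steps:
(52 + J(U(-3, -1)))² = (52 - 18)² = 34² = 1156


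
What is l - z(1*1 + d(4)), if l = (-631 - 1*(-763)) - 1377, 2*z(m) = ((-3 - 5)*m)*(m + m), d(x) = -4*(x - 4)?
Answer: -1237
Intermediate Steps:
d(x) = 16 - 4*x (d(x) = -4*(-4 + x) = 16 - 4*x)
z(m) = -8*m² (z(m) = (((-3 - 5)*m)*(m + m))/2 = ((-8*m)*(2*m))/2 = (-16*m²)/2 = -8*m²)
l = -1245 (l = (-631 + 763) - 1377 = 132 - 1377 = -1245)
l - z(1*1 + d(4)) = -1245 - (-8)*(1*1 + (16 - 4*4))² = -1245 - (-8)*(1 + (16 - 16))² = -1245 - (-8)*(1 + 0)² = -1245 - (-8)*1² = -1245 - (-8) = -1245 - 1*(-8) = -1245 + 8 = -1237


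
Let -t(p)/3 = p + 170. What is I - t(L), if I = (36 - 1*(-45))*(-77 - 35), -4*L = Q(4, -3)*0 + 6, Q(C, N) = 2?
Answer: -17133/2 ≈ -8566.5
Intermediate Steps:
L = -3/2 (L = -(2*0 + 6)/4 = -(0 + 6)/4 = -¼*6 = -3/2 ≈ -1.5000)
t(p) = -510 - 3*p (t(p) = -3*(p + 170) = -3*(170 + p) = -510 - 3*p)
I = -9072 (I = (36 + 45)*(-112) = 81*(-112) = -9072)
I - t(L) = -9072 - (-510 - 3*(-3/2)) = -9072 - (-510 + 9/2) = -9072 - 1*(-1011/2) = -9072 + 1011/2 = -17133/2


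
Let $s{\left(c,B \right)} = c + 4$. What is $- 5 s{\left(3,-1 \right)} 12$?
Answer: $-420$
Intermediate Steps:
$s{\left(c,B \right)} = 4 + c$
$- 5 s{\left(3,-1 \right)} 12 = - 5 \left(4 + 3\right) 12 = \left(-5\right) 7 \cdot 12 = \left(-35\right) 12 = -420$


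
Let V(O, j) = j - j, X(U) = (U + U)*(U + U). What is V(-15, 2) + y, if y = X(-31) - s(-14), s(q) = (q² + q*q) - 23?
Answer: 3475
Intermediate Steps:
s(q) = -23 + 2*q² (s(q) = (q² + q²) - 23 = 2*q² - 23 = -23 + 2*q²)
X(U) = 4*U² (X(U) = (2*U)*(2*U) = 4*U²)
V(O, j) = 0
y = 3475 (y = 4*(-31)² - (-23 + 2*(-14)²) = 4*961 - (-23 + 2*196) = 3844 - (-23 + 392) = 3844 - 1*369 = 3844 - 369 = 3475)
V(-15, 2) + y = 0 + 3475 = 3475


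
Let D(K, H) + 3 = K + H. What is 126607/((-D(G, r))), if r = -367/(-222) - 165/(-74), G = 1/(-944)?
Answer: -13266387888/92401 ≈ -1.4357e+5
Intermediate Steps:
G = -1/944 ≈ -0.0010593
r = 431/111 (r = -367*(-1/222) - 165*(-1/74) = 367/222 + 165/74 = 431/111 ≈ 3.8829)
D(K, H) = -3 + H + K (D(K, H) = -3 + (K + H) = -3 + (H + K) = -3 + H + K)
126607/((-D(G, r))) = 126607/((-(-3 + 431/111 - 1/944))) = 126607/((-1*92401/104784)) = 126607/(-92401/104784) = 126607*(-104784/92401) = -13266387888/92401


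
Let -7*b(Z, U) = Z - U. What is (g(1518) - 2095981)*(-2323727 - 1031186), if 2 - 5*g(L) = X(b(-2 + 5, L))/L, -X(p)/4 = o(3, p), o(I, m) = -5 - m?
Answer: 186800642428031707/26565 ≈ 7.0318e+12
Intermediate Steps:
b(Z, U) = -Z/7 + U/7 (b(Z, U) = -(Z - U)/7 = -Z/7 + U/7)
X(p) = 20 + 4*p (X(p) = -4*(-5 - p) = 20 + 4*p)
g(L) = ⅖ - (128/7 + 4*L/7)/(5*L) (g(L) = ⅖ - (20 + 4*(-(-2 + 5)/7 + L/7))/(5*L) = ⅖ - (20 + 4*(-⅐*3 + L/7))/(5*L) = ⅖ - (20 + 4*(-3/7 + L/7))/(5*L) = ⅖ - (20 + (-12/7 + 4*L/7))/(5*L) = ⅖ - (128/7 + 4*L/7)/(5*L))
(g(1518) - 2095981)*(-2323727 - 1031186) = ((2/35)*(-64 + 5*1518)/1518 - 2095981)*(-2323727 - 1031186) = ((2/35)*(1/1518)*(-64 + 7590) - 2095981)*(-3354913) = ((2/35)*(1/1518)*7526 - 2095981)*(-3354913) = (7526/26565 - 2095981)*(-3354913) = -55679727739/26565*(-3354913) = 186800642428031707/26565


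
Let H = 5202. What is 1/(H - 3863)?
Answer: 1/1339 ≈ 0.00074683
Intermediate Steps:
1/(H - 3863) = 1/(5202 - 3863) = 1/1339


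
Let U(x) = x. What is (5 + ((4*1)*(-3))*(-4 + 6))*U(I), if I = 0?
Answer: 0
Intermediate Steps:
(5 + ((4*1)*(-3))*(-4 + 6))*U(I) = (5 + ((4*1)*(-3))*(-4 + 6))*0 = (5 + (4*(-3))*2)*0 = (5 - 12*2)*0 = (5 - 24)*0 = -19*0 = 0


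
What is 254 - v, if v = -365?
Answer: 619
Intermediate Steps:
254 - v = 254 - 1*(-365) = 254 + 365 = 619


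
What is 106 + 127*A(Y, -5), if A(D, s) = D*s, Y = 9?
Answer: -5609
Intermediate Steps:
106 + 127*A(Y, -5) = 106 + 127*(9*(-5)) = 106 + 127*(-45) = 106 - 5715 = -5609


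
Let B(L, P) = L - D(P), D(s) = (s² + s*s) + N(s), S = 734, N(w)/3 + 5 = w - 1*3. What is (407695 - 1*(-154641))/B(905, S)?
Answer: -562336/1078785 ≈ -0.52127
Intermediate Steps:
N(w) = -24 + 3*w (N(w) = -15 + 3*(w - 1*3) = -15 + 3*(w - 3) = -15 + 3*(-3 + w) = -15 + (-9 + 3*w) = -24 + 3*w)
D(s) = -24 + 2*s² + 3*s (D(s) = (s² + s*s) + (-24 + 3*s) = (s² + s²) + (-24 + 3*s) = 2*s² + (-24 + 3*s) = -24 + 2*s² + 3*s)
B(L, P) = 24 + L - 3*P - 2*P² (B(L, P) = L - (-24 + 2*P² + 3*P) = L + (24 - 3*P - 2*P²) = 24 + L - 3*P - 2*P²)
(407695 - 1*(-154641))/B(905, S) = (407695 - 1*(-154641))/(24 + 905 - 3*734 - 2*734²) = (407695 + 154641)/(24 + 905 - 2202 - 2*538756) = 562336/(24 + 905 - 2202 - 1077512) = 562336/(-1078785) = 562336*(-1/1078785) = -562336/1078785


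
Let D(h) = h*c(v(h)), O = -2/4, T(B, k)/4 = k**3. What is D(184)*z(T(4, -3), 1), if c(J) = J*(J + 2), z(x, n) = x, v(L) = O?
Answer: 14904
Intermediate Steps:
T(B, k) = 4*k**3
O = -1/2 (O = -2*1/4 = -1/2 ≈ -0.50000)
v(L) = -1/2
c(J) = J*(2 + J)
D(h) = -3*h/4 (D(h) = h*(-(2 - 1/2)/2) = h*(-1/2*3/2) = h*(-3/4) = -3*h/4)
D(184)*z(T(4, -3), 1) = (-3/4*184)*(4*(-3)**3) = -552*(-27) = -138*(-108) = 14904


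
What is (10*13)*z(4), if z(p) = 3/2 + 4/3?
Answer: 1105/3 ≈ 368.33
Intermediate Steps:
z(p) = 17/6 (z(p) = 3*(½) + 4*(⅓) = 3/2 + 4/3 = 17/6)
(10*13)*z(4) = (10*13)*(17/6) = 130*(17/6) = 1105/3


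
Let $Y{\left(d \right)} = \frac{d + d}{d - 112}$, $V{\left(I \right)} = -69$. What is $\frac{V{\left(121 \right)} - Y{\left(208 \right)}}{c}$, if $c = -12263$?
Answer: $\frac{220}{36789} \approx 0.00598$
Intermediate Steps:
$Y{\left(d \right)} = \frac{2 d}{-112 + d}$
$\frac{V{\left(121 \right)} - Y{\left(208 \right)}}{c} = \frac{-69 - 2 \cdot 208 \frac{1}{-112 + 208}}{-12263} = \left(-69 - 2 \cdot 208 \cdot \frac{1}{96}\right) \left(- \frac{1}{12263}\right) = \left(-69 - \frac{13}{3}\right) \left(- \frac{1}{12263}\right) = \left(- \frac{220}{3}\right) \left(- \frac{1}{12263}\right) = \frac{220}{36789}$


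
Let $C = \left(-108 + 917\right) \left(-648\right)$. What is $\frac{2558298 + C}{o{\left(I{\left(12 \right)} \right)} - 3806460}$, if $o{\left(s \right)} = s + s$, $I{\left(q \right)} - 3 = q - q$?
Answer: $- \frac{339011}{634409} \approx -0.53437$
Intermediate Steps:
$I{\left(q \right)} = 3$ ($I{\left(q \right)} = 3 + \left(q - q\right) = 3 + 0 = 3$)
$o{\left(s \right)} = 2 s$
$C = -524232$ ($C = 809 \left(-648\right) = -524232$)
$\frac{2558298 + C}{o{\left(I{\left(12 \right)} \right)} - 3806460} = \frac{2558298 - 524232}{2 \cdot 3 - 3806460} = \frac{2034066}{6 - 3806460} = \frac{2034066}{-3806454} = 2034066 \left(- \frac{1}{3806454}\right) = - \frac{339011}{634409}$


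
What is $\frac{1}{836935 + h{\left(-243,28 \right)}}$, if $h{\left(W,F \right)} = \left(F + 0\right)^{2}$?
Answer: $\frac{1}{837719} \approx 1.1937 \cdot 10^{-6}$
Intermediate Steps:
$h{\left(W,F \right)} = F^{2}$
$\frac{1}{836935 + h{\left(-243,28 \right)}} = \frac{1}{836935 + 28^{2}} = \frac{1}{836935 + 784} = \frac{1}{837719}$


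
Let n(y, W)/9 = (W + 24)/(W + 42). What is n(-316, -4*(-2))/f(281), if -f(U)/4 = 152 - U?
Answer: 12/1075 ≈ 0.011163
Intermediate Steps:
f(U) = -608 + 4*U (f(U) = -4*(152 - U) = -608 + 4*U)
n(y, W) = 9*(24 + W)/(42 + W) (n(y, W) = 9*((W + 24)/(W + 42)) = 9*((24 + W)/(42 + W)) = 9*(24 + W)/(42 + W))
n(-316, -4*(-2))/f(281) = (9*(24 - 4*(-2))/(42 - 4*(-2)))/(-608 + 4*281) = (9*(24 + 8)/(42 + 8))/(-608 + 1124) = (9*32/50)/516 = (9*(1/50)*32)*(1/516) = (144/25)*(1/516) = 12/1075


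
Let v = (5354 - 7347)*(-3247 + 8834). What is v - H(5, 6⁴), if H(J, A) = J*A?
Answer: -11141371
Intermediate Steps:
v = -11134891 (v = -1993*5587 = -11134891)
H(J, A) = A*J
v - H(5, 6⁴) = -11134891 - 6⁴*5 = -11134891 - 1296*5 = -11134891 - 1*6480 = -11134891 - 6480 = -11141371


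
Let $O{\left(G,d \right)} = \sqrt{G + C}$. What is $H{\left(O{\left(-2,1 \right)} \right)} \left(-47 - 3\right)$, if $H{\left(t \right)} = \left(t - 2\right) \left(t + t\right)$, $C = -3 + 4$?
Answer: $100 + 200 i \approx 100.0 + 200.0 i$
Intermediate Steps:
$C = 1$
$O{\left(G,d \right)} = \sqrt{1 + G}$ ($O{\left(G,d \right)} = \sqrt{G + 1} = \sqrt{1 + G}$)
$H{\left(t \right)} = 2 t \left(-2 + t\right)$ ($H{\left(t \right)} = \left(-2 + t\right) 2 t = 2 t \left(-2 + t\right)$)
$H{\left(O{\left(-2,1 \right)} \right)} \left(-47 - 3\right) = 2 \sqrt{1 - 2} \left(-2 + \sqrt{1 - 2}\right) \left(-47 - 3\right) = 2 \sqrt{-1} \left(-2 + \sqrt{-1}\right) \left(-47 - 3\right) = 2 i \left(-2 + i\right) \left(-50\right) = - 100 i \left(-2 + i\right)$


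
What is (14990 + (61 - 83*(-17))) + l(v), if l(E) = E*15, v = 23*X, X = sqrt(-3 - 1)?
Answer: 16462 + 690*I ≈ 16462.0 + 690.0*I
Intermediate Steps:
X = 2*I (X = sqrt(-4) = 2*I ≈ 2.0*I)
v = 46*I (v = 23*(2*I) = 46*I ≈ 46.0*I)
l(E) = 15*E
(14990 + (61 - 83*(-17))) + l(v) = (14990 + (61 - 83*(-17))) + 15*(46*I) = (14990 + (61 + 1411)) + 690*I = (14990 + 1472) + 690*I = 16462 + 690*I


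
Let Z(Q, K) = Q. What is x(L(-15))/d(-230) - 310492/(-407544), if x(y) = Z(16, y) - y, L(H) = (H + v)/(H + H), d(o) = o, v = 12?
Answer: 81166513/117168900 ≈ 0.69273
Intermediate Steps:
L(H) = (12 + H)/(2*H) (L(H) = (H + 12)/(H + H) = (12 + H)/((2*H)) = (12 + H)*(1/(2*H)) = (12 + H)/(2*H))
x(y) = 16 - y
x(L(-15))/d(-230) - 310492/(-407544) = (16 - (12 - 15)/(2*(-15)))/(-230) - 310492/(-407544) = (16 - (-1)*(-3)/(2*15))*(-1/230) - 310492*(-1/407544) = (16 - 1*⅒)*(-1/230) + 77623/101886 = (16 - ⅒)*(-1/230) + 77623/101886 = (159/10)*(-1/230) + 77623/101886 = -159/2300 + 77623/101886 = 81166513/117168900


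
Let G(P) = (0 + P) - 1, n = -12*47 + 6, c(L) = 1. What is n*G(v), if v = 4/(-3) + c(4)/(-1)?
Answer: 1860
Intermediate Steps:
n = -558 (n = -564 + 6 = -558)
v = -7/3 (v = 4/(-3) + 1/(-1) = 4*(-1/3) + 1*(-1) = -4/3 - 1 = -7/3 ≈ -2.3333)
G(P) = -1 + P (G(P) = P - 1 = -1 + P)
n*G(v) = -558*(-1 - 7/3) = -558*(-10/3) = 1860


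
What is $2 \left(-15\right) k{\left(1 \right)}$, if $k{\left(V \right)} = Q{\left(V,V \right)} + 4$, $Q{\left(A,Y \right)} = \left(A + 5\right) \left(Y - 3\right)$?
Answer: $240$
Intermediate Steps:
$Q{\left(A,Y \right)} = \left(-3 + Y\right) \left(5 + A\right)$ ($Q{\left(A,Y \right)} = \left(5 + A\right) \left(-3 + Y\right) = \left(-3 + Y\right) \left(5 + A\right)$)
$k{\left(V \right)} = -11 + V^{2} + 2 V$ ($k{\left(V \right)} = \left(-15 - 3 V + 5 V + V V\right) + 4 = \left(-15 - 3 V + 5 V + V^{2}\right) + 4 = \left(-15 + V^{2} + 2 V\right) + 4 = -11 + V^{2} + 2 V$)
$2 \left(-15\right) k{\left(1 \right)} = 2 \left(-15\right) \left(-11 + 1^{2} + 2 \cdot 1\right) = - 30 \left(-11 + 1 + 2\right) = \left(-30\right) \left(-8\right) = 240$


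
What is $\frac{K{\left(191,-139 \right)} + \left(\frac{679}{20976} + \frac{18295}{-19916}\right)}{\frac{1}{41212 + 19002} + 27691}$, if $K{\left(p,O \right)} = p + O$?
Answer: $\frac{6987829423421}{3785672907861000} \approx 0.0018459$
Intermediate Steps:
$K{\left(p,O \right)} = O + p$
$\frac{K{\left(191,-139 \right)} + \left(\frac{679}{20976} + \frac{18295}{-19916}\right)}{\frac{1}{41212 + 19002} + 27691} = \frac{\left(-139 + 191\right) + \left(\frac{679}{20976} + \frac{18295}{-19916}\right)}{\frac{1}{41212 + 19002} + 27691} = \frac{52 + \left(679 \cdot \frac{1}{20976} + 18295 \left(- \frac{1}{19916}\right)\right)}{\frac{1}{60214} + 27691} = \frac{52 + \left(\frac{679}{20976} - \frac{18295}{19916}\right)}{\frac{1}{60214} + 27691} = \frac{52 - \frac{92558239}{104439504}}{\frac{1667385875}{60214}} = \frac{5338295969}{104439504} \cdot \frac{60214}{1667385875} = \frac{6987829423421}{3785672907861000}$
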